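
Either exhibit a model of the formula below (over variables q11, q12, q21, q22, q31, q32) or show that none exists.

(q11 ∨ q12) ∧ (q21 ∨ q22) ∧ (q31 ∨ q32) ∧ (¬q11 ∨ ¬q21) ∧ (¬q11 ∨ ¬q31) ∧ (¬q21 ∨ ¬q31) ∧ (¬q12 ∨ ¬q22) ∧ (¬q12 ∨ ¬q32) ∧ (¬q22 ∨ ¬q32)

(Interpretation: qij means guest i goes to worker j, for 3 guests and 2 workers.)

Suppose q11 = True.
From the singleton clause (¬q21), q21 = False.
From the singleton clause (q22), q22 = True.
From the singleton clause (¬q31), q31 = False.
From the singleton clause (q32), q32 = True.
That conflicts with the unit clause (¬q32).
Backtrack on q11: now try q11 = False.
From the singleton clause (q12), q12 = True.
From the singleton clause (¬q22), q22 = False.
From the singleton clause (q21), q21 = True.
From the singleton clause (¬q31), q31 = False.
From the singleton clause (q32), q32 = True.
That conflicts with the unit clause (¬q32).
Neither q11 = True nor q11 = False works.

UNSATISFIABLE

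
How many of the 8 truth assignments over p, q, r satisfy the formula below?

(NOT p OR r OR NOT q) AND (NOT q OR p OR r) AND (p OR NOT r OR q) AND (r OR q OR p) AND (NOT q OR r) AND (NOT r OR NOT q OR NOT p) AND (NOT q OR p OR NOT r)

2

There are 2^3 = 8 truth assignments over (p, q, r).
Check each against the 7 clauses (columns in the order p, q, r):
  F F F  ✗ fails (r OR q OR p)
  F F T  ✗ fails (p OR NOT r OR q)
  F T F  ✗ fails (NOT q OR p OR r)
  F T T  ✗ fails (NOT q OR p OR NOT r)
  T F F  ✓ satisfies all
  T F T  ✓ satisfies all
  T T F  ✗ fails (NOT p OR r OR NOT q)
  T T T  ✗ fails (NOT r OR NOT q OR NOT p)
2 of the 8 rows are models.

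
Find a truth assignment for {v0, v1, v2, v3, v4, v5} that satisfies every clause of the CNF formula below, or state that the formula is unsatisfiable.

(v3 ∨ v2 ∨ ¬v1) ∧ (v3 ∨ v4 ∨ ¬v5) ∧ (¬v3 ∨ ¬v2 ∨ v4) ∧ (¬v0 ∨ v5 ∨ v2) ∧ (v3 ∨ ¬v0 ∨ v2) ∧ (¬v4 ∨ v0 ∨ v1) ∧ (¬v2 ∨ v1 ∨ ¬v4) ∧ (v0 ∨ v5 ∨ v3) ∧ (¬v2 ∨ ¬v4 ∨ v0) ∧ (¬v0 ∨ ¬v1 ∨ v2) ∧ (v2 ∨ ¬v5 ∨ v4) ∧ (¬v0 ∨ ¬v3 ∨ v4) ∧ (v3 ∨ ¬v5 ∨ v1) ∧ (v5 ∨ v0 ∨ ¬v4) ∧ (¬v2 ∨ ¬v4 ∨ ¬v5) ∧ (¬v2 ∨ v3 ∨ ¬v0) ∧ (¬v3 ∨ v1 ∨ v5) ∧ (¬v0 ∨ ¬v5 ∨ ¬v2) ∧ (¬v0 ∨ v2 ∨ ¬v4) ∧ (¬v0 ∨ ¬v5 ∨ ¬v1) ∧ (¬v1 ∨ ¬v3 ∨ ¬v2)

Suppose v3 = True.
Suppose v2 = False.
Suppose v0 = False.
Suppose v4 = False.
Unit clause (¬v5) forces v5 = False.
Unit clause (v1) forces v1 = True.
Every clause now holds.

v0: False; v1: True; v2: False; v3: True; v4: False; v5: False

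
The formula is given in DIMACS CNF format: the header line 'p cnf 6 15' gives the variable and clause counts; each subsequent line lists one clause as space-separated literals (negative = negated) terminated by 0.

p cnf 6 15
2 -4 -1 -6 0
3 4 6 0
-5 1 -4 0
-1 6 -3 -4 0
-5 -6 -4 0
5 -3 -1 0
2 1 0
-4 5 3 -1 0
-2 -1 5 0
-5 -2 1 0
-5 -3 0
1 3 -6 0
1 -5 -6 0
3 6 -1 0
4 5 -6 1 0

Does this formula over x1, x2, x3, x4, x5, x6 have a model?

Satisfiable

Try x2 = False.
The clause (x1) is unit, so x1 = True.
Try x4 = False.
Try x3 = False.
The clause (x6) is unit, so x6 = True.
No clause remains; x5 is free.
A satisfying assignment: x1=True; x2=False; x3=False; x4=False; x5=False; x6=True.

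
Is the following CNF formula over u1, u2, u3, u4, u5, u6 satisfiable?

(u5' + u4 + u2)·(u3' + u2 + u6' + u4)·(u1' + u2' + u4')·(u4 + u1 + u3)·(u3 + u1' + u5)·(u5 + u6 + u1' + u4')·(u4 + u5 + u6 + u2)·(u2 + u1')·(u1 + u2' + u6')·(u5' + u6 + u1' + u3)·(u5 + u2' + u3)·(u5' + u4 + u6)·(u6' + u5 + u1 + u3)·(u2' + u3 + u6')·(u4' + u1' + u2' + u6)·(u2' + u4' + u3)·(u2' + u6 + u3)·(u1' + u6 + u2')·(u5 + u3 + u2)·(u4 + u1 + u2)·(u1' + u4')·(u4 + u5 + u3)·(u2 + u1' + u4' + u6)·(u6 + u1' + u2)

Yes, satisfiable

Branch on u2: set u2 = 0.
From the singleton clause (u1'), u1 = 0.
From the singleton clause (u4), u4 = 1.
Branch on u5: set u5 = 1.
No clause remains; u3, u6 are free.
A satisfying assignment: u1=0,  u2=0,  u3=0,  u4=1,  u5=1,  u6=1.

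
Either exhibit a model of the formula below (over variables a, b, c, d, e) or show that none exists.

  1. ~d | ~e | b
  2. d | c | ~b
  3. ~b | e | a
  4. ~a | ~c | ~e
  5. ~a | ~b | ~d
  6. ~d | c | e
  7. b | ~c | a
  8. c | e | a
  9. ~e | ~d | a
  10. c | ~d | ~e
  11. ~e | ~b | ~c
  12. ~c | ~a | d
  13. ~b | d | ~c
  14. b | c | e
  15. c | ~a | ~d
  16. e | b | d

Case d = 1:
Case e = 0:
From the singleton clause (c), c = 1.
Case b = 0:
From the singleton clause (a), a = 1.
Every clause now holds.

a: 1, b: 0, c: 1, d: 1, e: 0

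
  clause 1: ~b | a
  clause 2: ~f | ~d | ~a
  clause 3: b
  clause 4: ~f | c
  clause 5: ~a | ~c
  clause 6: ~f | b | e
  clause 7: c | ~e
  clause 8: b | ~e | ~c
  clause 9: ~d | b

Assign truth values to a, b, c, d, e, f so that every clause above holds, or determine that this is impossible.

From the singleton clause (b), b = 1.
From the singleton clause (a), a = 1.
From the singleton clause (~c), c = 0.
From the singleton clause (~f), f = 0.
From the singleton clause (~e), e = 0.
No clause remains; d is free.

a: 1,  b: 1,  c: 0,  d: 0,  e: 0,  f: 0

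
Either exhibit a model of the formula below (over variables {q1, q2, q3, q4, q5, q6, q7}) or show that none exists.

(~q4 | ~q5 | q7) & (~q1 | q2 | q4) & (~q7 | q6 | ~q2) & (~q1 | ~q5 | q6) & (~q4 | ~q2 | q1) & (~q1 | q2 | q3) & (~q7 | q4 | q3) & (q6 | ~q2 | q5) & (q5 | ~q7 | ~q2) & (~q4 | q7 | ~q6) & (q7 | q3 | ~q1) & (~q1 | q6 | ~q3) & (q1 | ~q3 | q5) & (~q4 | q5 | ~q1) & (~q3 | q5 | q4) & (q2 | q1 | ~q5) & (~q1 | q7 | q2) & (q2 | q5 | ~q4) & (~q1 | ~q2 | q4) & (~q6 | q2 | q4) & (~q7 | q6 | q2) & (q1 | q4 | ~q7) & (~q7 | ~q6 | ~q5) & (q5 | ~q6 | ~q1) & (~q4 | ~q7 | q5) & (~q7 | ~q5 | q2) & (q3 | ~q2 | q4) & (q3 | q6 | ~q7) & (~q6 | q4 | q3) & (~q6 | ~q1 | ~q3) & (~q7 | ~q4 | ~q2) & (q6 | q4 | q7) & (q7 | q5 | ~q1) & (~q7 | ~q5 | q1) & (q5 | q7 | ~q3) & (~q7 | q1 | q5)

q1=0,  q2=1,  q3=1,  q4=0,  q5=1,  q6=1,  q7=0

Case q4 = 0:
Case q1 = 0:
(~q7) alone gives q7 = 0.
(q6) alone gives q6 = 1.
(q2) alone gives q2 = 1.
(q3) alone gives q3 = 1.
(q5) alone gives q5 = 1.
All clauses are satisfied.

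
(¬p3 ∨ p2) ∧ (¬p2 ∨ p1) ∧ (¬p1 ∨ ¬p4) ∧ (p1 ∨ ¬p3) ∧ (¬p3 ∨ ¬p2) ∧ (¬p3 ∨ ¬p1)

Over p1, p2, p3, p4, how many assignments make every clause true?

4

There are 2^4 = 16 truth assignments over (p1, p2, p3, p4).
Check each against the 6 clauses (columns in the order p1, p2, p3, p4):
  F F F F  ✓ satisfies all
  F F F T  ✓ satisfies all
  F F T F  ✗ fails (¬p3 ∨ p2)
  F F T T  ✗ fails (¬p3 ∨ p2)
  F T F F  ✗ fails (¬p2 ∨ p1)
  F T F T  ✗ fails (¬p2 ∨ p1)
  F T T F  ✗ fails (¬p2 ∨ p1)
  F T T T  ✗ fails (¬p2 ∨ p1)
  T F F F  ✓ satisfies all
  T F F T  ✗ fails (¬p1 ∨ ¬p4)
  T F T F  ✗ fails (¬p3 ∨ p2)
  T F T T  ✗ fails (¬p3 ∨ p2)
  T T F F  ✓ satisfies all
  T T F T  ✗ fails (¬p1 ∨ ¬p4)
  T T T F  ✗ fails (¬p3 ∨ ¬p2)
  T T T T  ✗ fails (¬p1 ∨ ¬p4)
4 of the 16 rows are models.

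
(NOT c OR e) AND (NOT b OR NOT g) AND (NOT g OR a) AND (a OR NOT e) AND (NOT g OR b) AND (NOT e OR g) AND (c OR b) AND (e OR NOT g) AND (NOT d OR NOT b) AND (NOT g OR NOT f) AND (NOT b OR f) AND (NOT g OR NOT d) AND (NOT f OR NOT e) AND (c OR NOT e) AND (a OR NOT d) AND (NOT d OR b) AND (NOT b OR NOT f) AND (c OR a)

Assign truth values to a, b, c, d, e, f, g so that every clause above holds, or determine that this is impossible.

UNSATISFIABLE

Branch on c: set c = false.
The clause (b) is unit, so b = true.
The clause (NOT g) is unit, so g = false.
The clause (NOT e) is unit, so e = false.
The clause (NOT d) is unit, so d = false.
The clause (f) is unit, so f = true.
But (NOT f) is also a unit clause — contradiction.
So c must be the other value — set c = true.
The clause (e) is unit, so e = true.
The clause (a) is unit, so a = true.
The clause (g) is unit, so g = true.
The clause (NOT b) is unit, so b = false.
But (b) is also a unit clause — contradiction.
Both values of c lead to a conflict.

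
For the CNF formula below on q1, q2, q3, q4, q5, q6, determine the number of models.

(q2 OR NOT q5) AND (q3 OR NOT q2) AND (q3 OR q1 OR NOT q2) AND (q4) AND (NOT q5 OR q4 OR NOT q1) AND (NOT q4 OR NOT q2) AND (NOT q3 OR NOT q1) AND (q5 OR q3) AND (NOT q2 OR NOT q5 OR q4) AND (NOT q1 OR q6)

2

There are 2^6 = 64 truth assignments over (q1, q2, q3, q4, q5, q6).
Split on q5. With q5 = true, the clauses containing q5 are satisfied and NOT q5 drops from the rest; 0 of the 2^5 = 32 assignments to the other variables satisfy what remains.
With q5 = false, by the same count on the reduced clause set, 2 assignments work.
(One model: q1=F, q2=F, q3=T, q4=T, q5=F, q6=F.)
Total: 0 + 2 = 2.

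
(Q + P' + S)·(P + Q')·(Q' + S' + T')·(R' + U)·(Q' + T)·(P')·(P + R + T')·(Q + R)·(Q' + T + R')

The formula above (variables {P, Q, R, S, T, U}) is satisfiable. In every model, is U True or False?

Suppose U = 0.
(R') alone gives R = 0.
(P') alone gives P = 0.
(Q') alone gives Q = 0.
But (Q) is also a unit clause — contradiction.
So every satisfying assignment has U = True.

True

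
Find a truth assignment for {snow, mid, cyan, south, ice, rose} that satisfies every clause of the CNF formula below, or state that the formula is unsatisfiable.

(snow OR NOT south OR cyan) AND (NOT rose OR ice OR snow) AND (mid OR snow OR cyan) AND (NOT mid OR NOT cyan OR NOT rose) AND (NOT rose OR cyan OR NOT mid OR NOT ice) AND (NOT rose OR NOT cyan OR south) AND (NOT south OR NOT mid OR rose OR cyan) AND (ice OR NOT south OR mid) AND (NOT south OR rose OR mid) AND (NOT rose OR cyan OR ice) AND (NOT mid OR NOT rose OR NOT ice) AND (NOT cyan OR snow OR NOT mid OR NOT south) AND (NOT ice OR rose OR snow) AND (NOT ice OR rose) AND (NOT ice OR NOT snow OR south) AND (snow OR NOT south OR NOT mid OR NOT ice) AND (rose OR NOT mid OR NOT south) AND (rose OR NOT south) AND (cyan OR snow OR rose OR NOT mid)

snow: true, mid: true, cyan: false, south: false, ice: false, rose: false

Branch on ice: set ice = false.
Branch on rose: set rose = false.
From the singleton clause (NOT south), south = false.
Branch on mid: set mid = true.
Branch on cyan: set cyan = false.
From the singleton clause (snow), snow = true.
This assignment satisfies each clause.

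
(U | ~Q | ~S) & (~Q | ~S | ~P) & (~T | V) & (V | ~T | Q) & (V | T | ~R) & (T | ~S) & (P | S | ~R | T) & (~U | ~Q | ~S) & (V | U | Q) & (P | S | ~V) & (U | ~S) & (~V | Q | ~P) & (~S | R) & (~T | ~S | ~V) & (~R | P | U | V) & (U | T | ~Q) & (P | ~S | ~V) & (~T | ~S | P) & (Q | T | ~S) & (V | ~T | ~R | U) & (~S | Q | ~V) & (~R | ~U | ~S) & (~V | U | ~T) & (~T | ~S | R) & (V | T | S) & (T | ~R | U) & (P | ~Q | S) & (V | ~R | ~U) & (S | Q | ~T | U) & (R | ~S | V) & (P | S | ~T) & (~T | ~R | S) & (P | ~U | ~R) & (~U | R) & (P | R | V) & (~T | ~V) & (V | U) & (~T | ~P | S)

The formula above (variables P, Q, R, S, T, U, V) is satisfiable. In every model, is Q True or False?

True

Suppose Q = 0.
Branch on T: set T = 0.
From the singleton clause (~S), S = 0.
From the singleton clause (V), V = 1.
From the singleton clause (P), P = 1.
But (~P) is also a unit clause — contradiction.
Backtrack on T: now try T = 1.
From the singleton clause (V), V = 1.
But (~V) is also a unit clause — contradiction.
Both values of T lead to a conflict.
So every satisfying assignment has Q = True.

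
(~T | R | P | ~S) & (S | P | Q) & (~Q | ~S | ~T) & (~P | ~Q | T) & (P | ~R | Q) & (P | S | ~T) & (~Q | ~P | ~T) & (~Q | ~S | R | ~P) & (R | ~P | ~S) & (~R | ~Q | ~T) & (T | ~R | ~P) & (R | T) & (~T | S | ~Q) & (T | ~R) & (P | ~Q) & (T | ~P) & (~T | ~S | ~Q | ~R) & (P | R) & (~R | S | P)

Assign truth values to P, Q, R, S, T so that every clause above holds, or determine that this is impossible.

P=1, Q=0, R=1, S=1, T=1

Case R = 1:
Unit clause (T) forces T = 1.
Unit clause (~Q) forces Q = 0.
Unit clause (P) forces P = 1.
No clause remains; S is free.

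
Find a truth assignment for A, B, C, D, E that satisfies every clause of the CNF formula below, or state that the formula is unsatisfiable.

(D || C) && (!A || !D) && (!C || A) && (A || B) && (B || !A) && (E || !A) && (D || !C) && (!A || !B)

A ↦ false,  B ↦ true,  C ↦ false,  D ↦ true,  E ↦ true

Branch on D: set D = true.
From the singleton clause (!A), A = false.
From the singleton clause (!C), C = false.
From the singleton clause (B), B = true.
All clauses hold; E can take either value.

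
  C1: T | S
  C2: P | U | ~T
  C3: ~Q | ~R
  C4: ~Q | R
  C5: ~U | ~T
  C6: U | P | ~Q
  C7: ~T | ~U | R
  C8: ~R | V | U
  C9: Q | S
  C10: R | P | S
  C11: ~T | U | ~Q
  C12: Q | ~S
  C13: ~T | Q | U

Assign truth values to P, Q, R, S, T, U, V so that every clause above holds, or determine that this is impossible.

UNSATISFIABLE

Suppose T = 1.
From the singleton clause (~U), U = 0.
From the singleton clause (P), P = 1.
From the singleton clause (~Q), Q = 0.
Now (Q) is unsatisfied and unit — conflict.
Undo T and try T = 0.
From the singleton clause (S), S = 1.
From the singleton clause (Q), Q = 1.
From the singleton clause (~R), R = 0.
Now (R) is unsatisfied and unit — conflict.
Either choice for T ends in contradiction.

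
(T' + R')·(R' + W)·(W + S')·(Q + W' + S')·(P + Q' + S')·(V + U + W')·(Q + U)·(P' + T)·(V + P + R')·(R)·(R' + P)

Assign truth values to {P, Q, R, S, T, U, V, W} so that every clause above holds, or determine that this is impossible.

UNSATISFIABLE

The clause (R) is unit, so R = 1.
The clause (T') is unit, so T = 0.
The clause (W) is unit, so W = 1.
The clause (P') is unit, so P = 0.
But (P) is also a unit clause — contradiction.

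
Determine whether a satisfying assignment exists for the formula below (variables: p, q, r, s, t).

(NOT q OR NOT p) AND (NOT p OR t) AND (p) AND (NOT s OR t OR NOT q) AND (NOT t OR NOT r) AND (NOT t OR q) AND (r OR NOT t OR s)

Unsatisfiable

Unit clause (p) forces p = true.
Unit clause (NOT q) forces q = false.
Unit clause (t) forces t = true.
Now (NOT t) is unsatisfied and unit — conflict.
No assignment satisfies every clause.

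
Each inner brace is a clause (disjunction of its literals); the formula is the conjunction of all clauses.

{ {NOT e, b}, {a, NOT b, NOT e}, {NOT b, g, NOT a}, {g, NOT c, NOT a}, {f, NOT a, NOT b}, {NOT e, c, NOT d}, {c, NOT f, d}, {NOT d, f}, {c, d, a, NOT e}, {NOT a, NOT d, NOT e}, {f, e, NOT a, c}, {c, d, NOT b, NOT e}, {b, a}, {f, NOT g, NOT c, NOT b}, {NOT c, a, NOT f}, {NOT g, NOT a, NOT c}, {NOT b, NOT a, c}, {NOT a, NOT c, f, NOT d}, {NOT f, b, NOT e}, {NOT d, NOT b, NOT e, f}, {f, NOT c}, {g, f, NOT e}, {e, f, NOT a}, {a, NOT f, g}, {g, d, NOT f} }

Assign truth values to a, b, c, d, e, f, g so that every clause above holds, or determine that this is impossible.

a=false, b=true, c=false, d=true, e=false, f=true, g=true

Try e = false.
Try d = true.
The clause (f) is unit, so f = true.
Try b = true.
Try g = true.
Try c = false.
The clause (NOT a) is unit, so a = false.
Every clause now holds.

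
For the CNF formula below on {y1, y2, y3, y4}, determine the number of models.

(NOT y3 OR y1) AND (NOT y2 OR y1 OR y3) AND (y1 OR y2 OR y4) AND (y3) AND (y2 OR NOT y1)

There are 2^4 = 16 truth assignments over (y1, y2, y3, y4).
Check each against the 5 clauses (columns in the order y1, y2, y3, y4):
  F F F F  ✗ fails (y1 OR y2 OR y4)
  F F F T  ✗ fails (y3)
  F F T F  ✗ fails (NOT y3 OR y1)
  F F T T  ✗ fails (NOT y3 OR y1)
  F T F F  ✗ fails (NOT y2 OR y1 OR y3)
  F T F T  ✗ fails (NOT y2 OR y1 OR y3)
  F T T F  ✗ fails (NOT y3 OR y1)
  F T T T  ✗ fails (NOT y3 OR y1)
  T F F F  ✗ fails (y3)
  T F F T  ✗ fails (y3)
  T F T F  ✗ fails (y2 OR NOT y1)
  T F T T  ✗ fails (y2 OR NOT y1)
  T T F F  ✗ fails (y3)
  T T F T  ✗ fails (y3)
  T T T F  ✓ satisfies all
  T T T T  ✓ satisfies all
2 of the 16 rows are models.

2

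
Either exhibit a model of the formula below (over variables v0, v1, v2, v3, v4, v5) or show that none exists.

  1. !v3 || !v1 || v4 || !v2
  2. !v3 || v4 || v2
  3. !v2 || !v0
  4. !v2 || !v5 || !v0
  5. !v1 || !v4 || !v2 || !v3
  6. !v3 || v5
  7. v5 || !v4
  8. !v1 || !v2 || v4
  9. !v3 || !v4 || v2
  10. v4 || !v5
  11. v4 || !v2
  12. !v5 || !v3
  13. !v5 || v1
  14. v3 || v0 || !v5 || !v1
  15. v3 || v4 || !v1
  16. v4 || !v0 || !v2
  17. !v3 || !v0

Try v2 = false.
Try v3 = false.
Try v5 = false.
The clause (!v4) is unit, so v4 = false.
The clause (!v1) is unit, so v1 = false.
Every clause is now satisfied; v0 is unconstrained.

v0: false; v1: false; v2: false; v3: false; v4: false; v5: false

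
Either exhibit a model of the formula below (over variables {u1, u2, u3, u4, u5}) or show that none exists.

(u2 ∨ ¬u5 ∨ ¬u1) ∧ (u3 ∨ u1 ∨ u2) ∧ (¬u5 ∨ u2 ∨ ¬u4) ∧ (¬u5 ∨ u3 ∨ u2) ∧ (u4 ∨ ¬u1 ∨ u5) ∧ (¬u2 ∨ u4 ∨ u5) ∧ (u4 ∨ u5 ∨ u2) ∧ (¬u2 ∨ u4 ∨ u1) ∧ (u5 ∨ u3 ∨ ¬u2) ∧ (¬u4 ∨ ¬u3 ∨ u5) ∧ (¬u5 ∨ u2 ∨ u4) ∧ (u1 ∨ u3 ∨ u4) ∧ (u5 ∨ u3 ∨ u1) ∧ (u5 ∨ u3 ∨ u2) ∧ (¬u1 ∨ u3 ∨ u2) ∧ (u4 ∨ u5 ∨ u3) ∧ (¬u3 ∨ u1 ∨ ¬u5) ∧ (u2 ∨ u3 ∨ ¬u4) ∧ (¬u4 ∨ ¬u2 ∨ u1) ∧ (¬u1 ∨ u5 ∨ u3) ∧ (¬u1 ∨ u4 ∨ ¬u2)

u1 ↦ True, u2 ↦ True, u3 ↦ False, u4 ↦ True, u5 ↦ True

Case u2 = True:
Case u4 = True:
(u1) alone gives u1 = True.
Case u5 = True:
Every clause is now satisfied; u3 is unconstrained.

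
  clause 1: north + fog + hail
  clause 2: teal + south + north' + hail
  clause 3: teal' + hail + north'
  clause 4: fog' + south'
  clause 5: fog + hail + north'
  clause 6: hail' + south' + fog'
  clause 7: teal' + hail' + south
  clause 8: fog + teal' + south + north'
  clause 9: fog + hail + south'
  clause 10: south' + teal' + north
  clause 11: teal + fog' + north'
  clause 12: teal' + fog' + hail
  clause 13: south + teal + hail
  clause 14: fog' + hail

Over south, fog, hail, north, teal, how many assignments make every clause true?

6

There are 2^5 = 32 truth assignments over (south, fog, hail, north, teal).
Split on north. With north = 1, the clauses containing north are satisfied and north' drops from the rest; 3 of the 2^4 = 16 assignments to the other variables satisfy what remains.
With north = 0, by the same count on the reduced clause set, 3 assignments work.
Total: 3 + 3 = 6.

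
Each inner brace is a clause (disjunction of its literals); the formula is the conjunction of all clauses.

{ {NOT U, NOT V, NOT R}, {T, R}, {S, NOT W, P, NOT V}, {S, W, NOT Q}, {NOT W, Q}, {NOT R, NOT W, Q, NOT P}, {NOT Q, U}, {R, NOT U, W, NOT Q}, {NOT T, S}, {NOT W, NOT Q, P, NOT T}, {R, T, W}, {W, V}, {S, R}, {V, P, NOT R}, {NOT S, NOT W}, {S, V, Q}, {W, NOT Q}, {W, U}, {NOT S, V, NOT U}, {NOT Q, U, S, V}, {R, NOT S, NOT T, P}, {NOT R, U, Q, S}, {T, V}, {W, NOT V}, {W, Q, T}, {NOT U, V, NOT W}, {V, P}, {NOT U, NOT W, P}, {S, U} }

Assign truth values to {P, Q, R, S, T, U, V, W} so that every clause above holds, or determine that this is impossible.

UNSATISFIABLE

Suppose T = true.
From the singleton clause (S), S = true.
From the singleton clause (NOT W), W = false.
From the singleton clause (V), V = true.
That conflicts with the unit clause (NOT V).
That branch fails; take T = false instead.
From the singleton clause (R), R = true.
From the singleton clause (V), V = true.
From the singleton clause (NOT U), U = false.
From the singleton clause (NOT Q), Q = false.
From the singleton clause (NOT W), W = false.
That conflicts with the unit clause (W).
Neither T = true nor T = false works.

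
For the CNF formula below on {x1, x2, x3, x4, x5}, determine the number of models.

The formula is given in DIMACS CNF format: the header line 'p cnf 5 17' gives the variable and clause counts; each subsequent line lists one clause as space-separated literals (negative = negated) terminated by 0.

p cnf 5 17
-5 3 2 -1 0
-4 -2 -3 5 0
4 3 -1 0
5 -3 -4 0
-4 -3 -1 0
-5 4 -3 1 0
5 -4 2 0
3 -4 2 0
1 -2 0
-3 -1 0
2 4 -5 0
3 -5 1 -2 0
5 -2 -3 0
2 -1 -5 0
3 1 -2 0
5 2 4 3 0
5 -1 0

3

There are 2^5 = 32 truth assignments over (x1, x2, x3, x4, x5).
Split on x5. With x5 = True, the clauses containing x5 are satisfied and ¬x5 drops from the rest; 2 of the 2^4 = 16 assignments to the other variables satisfy what remains.
With x5 = False, by the same count on the reduced clause set, 1 assignment works.
Total: 2 + 1 = 3.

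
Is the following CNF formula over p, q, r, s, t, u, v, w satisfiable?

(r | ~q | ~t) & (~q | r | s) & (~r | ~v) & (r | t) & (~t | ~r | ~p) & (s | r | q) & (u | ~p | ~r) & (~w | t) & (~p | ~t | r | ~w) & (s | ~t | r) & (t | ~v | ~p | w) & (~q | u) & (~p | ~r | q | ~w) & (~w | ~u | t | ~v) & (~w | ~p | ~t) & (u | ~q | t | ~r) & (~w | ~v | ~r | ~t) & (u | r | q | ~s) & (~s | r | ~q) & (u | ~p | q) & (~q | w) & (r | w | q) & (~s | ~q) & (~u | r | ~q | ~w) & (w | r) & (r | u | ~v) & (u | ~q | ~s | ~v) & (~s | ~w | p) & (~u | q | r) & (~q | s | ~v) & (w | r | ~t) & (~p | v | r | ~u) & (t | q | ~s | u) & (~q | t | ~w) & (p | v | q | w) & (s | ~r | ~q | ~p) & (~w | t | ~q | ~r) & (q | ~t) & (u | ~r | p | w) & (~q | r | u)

Try r = 1.
(~v) alone gives v = 0.
Try t = 0.
(~w) alone gives w = 0.
(~q) alone gives q = 0.
(p) alone gives p = 1.
(u) alone gives u = 1.
Every clause is now satisfied; s is unconstrained.
A satisfying assignment: p: 1,  q: 0,  r: 1,  s: 1,  t: 0,  u: 1,  v: 0,  w: 0.

Yes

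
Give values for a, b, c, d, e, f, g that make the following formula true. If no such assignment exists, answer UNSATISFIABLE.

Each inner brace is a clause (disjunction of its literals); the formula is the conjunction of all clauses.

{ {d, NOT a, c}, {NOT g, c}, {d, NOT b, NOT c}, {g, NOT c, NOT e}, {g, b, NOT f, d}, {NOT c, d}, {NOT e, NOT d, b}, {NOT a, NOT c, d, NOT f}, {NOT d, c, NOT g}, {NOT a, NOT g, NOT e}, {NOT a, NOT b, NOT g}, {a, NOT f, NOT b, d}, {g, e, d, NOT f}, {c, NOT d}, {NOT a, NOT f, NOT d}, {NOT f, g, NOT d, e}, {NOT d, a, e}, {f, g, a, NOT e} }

Suppose g = true.
From the singleton clause (c), c = true.
From the singleton clause (d), d = true.
Suppose e = true.
From the singleton clause (b), b = true.
From the singleton clause (NOT a), a = false.
No clause remains; f is free.

a=false; b=true; c=true; d=true; e=true; f=true; g=true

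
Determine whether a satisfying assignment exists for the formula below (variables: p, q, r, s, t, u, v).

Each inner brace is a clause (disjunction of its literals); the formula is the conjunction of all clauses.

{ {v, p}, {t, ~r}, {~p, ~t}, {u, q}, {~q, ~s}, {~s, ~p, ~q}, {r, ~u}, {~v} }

Unit clause (~v) forces v = 0.
Unit clause (p) forces p = 1.
Unit clause (~t) forces t = 0.
Unit clause (~r) forces r = 0.
Unit clause (~u) forces u = 0.
Unit clause (q) forces q = 1.
Unit clause (~s) forces s = 0.
This assignment satisfies each clause.
A satisfying assignment: p=1, q=1, r=0, s=0, t=0, u=0, v=0.

Yes, satisfiable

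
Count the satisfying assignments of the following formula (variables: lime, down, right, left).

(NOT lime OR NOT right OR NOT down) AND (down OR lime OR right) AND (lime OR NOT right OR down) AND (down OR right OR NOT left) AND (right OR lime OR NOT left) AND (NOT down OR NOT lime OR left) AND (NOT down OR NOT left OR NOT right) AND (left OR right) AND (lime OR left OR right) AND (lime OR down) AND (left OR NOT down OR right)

There are 2^4 = 16 truth assignments over (lime, down, right, left).
Check each against the 11 clauses (columns in the order lime, down, right, left):
  F F F F  ✗ fails (down OR lime OR right)
  F F F T  ✗ fails (down OR lime OR right)
  F F T F  ✗ fails (lime OR NOT right OR down)
  F F T T  ✗ fails (lime OR NOT right OR down)
  F T F F  ✗ fails (left OR right)
  F T F T  ✗ fails (right OR lime OR NOT left)
  F T T F  ✓ satisfies all
  F T T T  ✗ fails (NOT down OR NOT left OR NOT right)
  T F F F  ✗ fails (left OR right)
  T F F T  ✗ fails (down OR right OR NOT left)
  T F T F  ✓ satisfies all
  T F T T  ✓ satisfies all
  T T F F  ✗ fails (NOT down OR NOT lime OR left)
  T T F T  ✓ satisfies all
  T T T F  ✗ fails (NOT lime OR NOT right OR NOT down)
  T T T T  ✗ fails (NOT lime OR NOT right OR NOT down)
4 of the 16 rows are models.

4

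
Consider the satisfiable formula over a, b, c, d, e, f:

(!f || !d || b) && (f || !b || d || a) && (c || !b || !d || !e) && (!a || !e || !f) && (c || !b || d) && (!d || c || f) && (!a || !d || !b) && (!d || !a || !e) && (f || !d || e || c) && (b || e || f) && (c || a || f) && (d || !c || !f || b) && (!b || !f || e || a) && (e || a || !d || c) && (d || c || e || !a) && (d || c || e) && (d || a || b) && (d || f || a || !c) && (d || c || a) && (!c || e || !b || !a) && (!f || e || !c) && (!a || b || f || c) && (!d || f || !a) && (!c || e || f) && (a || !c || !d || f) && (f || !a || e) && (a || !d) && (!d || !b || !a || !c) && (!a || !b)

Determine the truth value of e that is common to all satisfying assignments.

True

Suppose e = false.
Case b = true:
The clause (!a) is unit, so a = false.
The clause (!f) is unit, so f = false.
The clause (d) is unit, so d = true.
That conflicts with the unit clause (!d).
That branch fails; take b = false instead.
The clause (f) is unit, so f = true.
The clause (!d) is unit, so d = false.
The clause (!c) is unit, so c = false.
That conflicts with the unit clause (c).
Both values of b lead to a conflict.
So every satisfying assignment has e = True.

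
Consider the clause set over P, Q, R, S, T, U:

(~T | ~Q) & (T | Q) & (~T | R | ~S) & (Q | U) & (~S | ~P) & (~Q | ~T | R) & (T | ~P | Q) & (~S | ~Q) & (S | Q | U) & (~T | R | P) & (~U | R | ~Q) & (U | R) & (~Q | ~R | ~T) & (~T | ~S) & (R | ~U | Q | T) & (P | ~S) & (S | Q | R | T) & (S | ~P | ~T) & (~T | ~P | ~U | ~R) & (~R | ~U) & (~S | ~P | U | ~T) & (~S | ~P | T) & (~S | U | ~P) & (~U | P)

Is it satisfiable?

Satisfiable

Branch on T: set T = 0.
The clause (Q) is unit, so Q = 1.
The clause (~S) is unit, so S = 0.
Branch on U: set U = 0.
The clause (R) is unit, so R = 1.
No clause remains; P is free.
A satisfying assignment: P=0, Q=1, R=1, S=0, T=0, U=0.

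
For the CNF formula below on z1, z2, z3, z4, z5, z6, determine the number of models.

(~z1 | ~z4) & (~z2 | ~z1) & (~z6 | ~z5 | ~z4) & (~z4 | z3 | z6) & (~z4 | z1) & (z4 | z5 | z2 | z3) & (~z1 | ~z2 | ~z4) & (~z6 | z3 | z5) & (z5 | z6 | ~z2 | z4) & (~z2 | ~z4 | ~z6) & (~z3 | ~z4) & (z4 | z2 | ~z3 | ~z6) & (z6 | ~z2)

There are 2^6 = 64 truth assignments over (z1, z2, z3, z4, z5, z6).
Split on z4. With z4 = 1, the clauses containing z4 are satisfied and ~z4 drops from the rest; 0 of the 2^5 = 32 assignments to the other variables satisfy what remains.
With z4 = 0, by the same count on the reduced clause set, 11 assignments work.
Total: 0 + 11 = 11.

11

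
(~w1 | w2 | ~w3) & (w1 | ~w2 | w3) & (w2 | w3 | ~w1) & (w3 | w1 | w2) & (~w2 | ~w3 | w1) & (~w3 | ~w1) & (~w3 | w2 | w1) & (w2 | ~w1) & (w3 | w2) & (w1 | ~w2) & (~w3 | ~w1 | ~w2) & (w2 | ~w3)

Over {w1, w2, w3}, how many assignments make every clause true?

There are 2^3 = 8 truth assignments over (w1, w2, w3).
Split on w3. With w3 = 1, the clauses containing w3 are satisfied and ~w3 drops from the rest; 0 of the 2^2 = 4 assignments to the other variables satisfy what remains.
With w3 = 0, by the same count on the reduced clause set, 1 assignment works.
(One model: w1=T, w2=T, w3=F.)
Total: 0 + 1 = 1.

1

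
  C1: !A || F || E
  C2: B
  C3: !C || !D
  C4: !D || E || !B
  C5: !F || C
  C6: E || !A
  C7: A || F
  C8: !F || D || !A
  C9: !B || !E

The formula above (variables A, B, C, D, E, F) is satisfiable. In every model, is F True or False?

Suppose F = false.
The clause (B) is unit, so B = true.
The clause (A) is unit, so A = true.
The clause (E) is unit, so E = true.
That conflicts with the unit clause (!E).
So every satisfying assignment has F = True.

True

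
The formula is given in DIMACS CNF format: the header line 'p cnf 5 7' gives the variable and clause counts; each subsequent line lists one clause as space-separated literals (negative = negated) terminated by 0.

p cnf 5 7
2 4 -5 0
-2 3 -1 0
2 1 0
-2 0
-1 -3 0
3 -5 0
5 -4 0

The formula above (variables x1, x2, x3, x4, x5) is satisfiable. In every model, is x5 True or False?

Suppose x5 = True.
The clause (¬x2) is unit, so x2 = False.
The clause (x4) is unit, so x4 = True.
The clause (x1) is unit, so x1 = True.
The clause (¬x3) is unit, so x3 = False.
Now (x3) is unsatisfied and unit — conflict.
So every satisfying assignment has x5 = False.

False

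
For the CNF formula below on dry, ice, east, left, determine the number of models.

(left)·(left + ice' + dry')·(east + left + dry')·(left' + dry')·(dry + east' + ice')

3

There are 2^4 = 16 truth assignments over (dry, ice, east, left).
Check each against the 5 clauses (columns in the order dry, ice, east, left):
  F F F F  ✗ fails (left)
  F F F T  ✓ satisfies all
  F F T F  ✗ fails (left)
  F F T T  ✓ satisfies all
  F T F F  ✗ fails (left)
  F T F T  ✓ satisfies all
  F T T F  ✗ fails (left)
  F T T T  ✗ fails (dry + east' + ice')
  T F F F  ✗ fails (left)
  T F F T  ✗ fails (left' + dry')
  T F T F  ✗ fails (left)
  T F T T  ✗ fails (left' + dry')
  T T F F  ✗ fails (left)
  T T F T  ✗ fails (left' + dry')
  T T T F  ✗ fails (left)
  T T T T  ✗ fails (left' + dry')
3 of the 16 rows are models.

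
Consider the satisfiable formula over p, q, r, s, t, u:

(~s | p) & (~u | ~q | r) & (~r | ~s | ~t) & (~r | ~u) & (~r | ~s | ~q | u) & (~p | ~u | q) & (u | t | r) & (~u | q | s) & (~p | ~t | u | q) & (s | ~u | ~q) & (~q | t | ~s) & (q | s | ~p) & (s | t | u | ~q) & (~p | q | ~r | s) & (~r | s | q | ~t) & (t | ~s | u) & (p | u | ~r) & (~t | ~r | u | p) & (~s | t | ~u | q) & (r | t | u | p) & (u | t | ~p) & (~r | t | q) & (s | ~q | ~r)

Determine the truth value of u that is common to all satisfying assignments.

Suppose u = 1.
Unit clause (~r) forces r = 0.
Unit clause (~q) forces q = 0.
Unit clause (~p) forces p = 0.
Unit clause (~s) forces s = 0.
But (s) is also a unit clause — contradiction.
So every satisfying assignment has u = False.

False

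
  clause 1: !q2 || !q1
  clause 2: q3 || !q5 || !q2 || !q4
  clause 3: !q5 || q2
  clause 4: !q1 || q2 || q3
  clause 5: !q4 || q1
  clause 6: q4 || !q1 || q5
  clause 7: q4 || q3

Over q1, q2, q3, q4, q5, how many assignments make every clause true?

4

There are 2^5 = 32 truth assignments over (q1, q2, q3, q4, q5).
Split on q5. With q5 = true, the clauses containing q5 are satisfied and !q5 drops from the rest; 1 of the 2^4 = 16 assignments to the other variables satisfy what remains.
With q5 = false, by the same count on the reduced clause set, 3 assignments work.
(One model: q1=F, q2=F, q3=T, q4=F, q5=F.)
Total: 1 + 3 = 4.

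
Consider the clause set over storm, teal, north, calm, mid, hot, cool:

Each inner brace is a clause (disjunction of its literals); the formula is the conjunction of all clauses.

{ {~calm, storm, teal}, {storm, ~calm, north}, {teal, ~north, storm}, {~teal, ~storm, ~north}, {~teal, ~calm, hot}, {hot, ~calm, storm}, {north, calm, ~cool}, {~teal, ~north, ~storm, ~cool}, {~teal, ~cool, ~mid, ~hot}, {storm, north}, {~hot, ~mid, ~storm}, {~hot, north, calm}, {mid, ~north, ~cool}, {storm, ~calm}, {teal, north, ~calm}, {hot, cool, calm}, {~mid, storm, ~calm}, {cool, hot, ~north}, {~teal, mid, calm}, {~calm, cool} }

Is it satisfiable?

Satisfiable

Suppose storm = 1.
Suppose teal = 0.
Suppose hot = 0.
Suppose north = 1.
The clause (cool) is unit, so cool = 1.
The clause (mid) is unit, so mid = 1.
No clause remains; calm is free.
A satisfying assignment: storm: 1; teal: 0; north: 1; calm: 1; mid: 1; hot: 0; cool: 1.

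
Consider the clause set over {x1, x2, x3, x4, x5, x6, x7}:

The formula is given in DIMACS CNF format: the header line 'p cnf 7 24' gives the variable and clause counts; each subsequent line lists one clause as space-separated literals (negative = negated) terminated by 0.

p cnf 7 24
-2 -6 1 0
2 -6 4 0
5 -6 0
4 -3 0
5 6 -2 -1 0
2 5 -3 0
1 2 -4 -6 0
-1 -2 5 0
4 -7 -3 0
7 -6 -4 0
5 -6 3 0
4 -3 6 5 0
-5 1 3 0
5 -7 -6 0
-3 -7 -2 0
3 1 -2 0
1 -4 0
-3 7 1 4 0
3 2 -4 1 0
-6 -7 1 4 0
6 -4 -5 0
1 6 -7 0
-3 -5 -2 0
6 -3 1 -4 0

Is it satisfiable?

Yes

Case x5 = True:
Case x4 = False:
From the singleton clause (¬x3), x3 = False.
From the singleton clause (x1), x1 = True.
Case x2 = False:
From the singleton clause (¬x6), x6 = False.
All clauses hold; x7 can take either value.
A satisfying assignment: x1: True,  x2: False,  x3: False,  x4: False,  x5: True,  x6: False,  x7: False.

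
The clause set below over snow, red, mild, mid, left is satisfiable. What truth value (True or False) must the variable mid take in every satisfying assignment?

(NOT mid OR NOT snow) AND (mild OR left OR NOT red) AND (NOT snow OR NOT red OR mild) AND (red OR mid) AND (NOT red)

True

Suppose mid = false.
(red) alone gives red = true.
But (NOT red) is also a unit clause — contradiction.
So every satisfying assignment has mid = True.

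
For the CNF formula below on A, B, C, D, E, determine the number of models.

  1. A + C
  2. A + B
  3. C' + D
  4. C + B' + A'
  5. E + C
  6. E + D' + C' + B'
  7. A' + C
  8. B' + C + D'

4

There are 2^5 = 32 truth assignments over (A, B, C, D, E).
Split on E. With E = 1, the clauses containing E are satisfied and E' drops from the rest; 3 of the 2^4 = 16 assignments to the other variables satisfy what remains.
With E = 0, by the same count on the reduced clause set, 1 assignment works.
Total: 3 + 1 = 4.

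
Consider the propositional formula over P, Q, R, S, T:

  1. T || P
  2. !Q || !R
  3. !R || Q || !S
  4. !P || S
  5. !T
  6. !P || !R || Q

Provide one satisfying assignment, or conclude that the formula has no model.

Unit clause (!T) forces T = false.
Unit clause (P) forces P = true.
Unit clause (S) forces S = true.
Try Q = false.
Unit clause (!R) forces R = false.
Every clause now holds.

P ↦ true, Q ↦ false, R ↦ false, S ↦ true, T ↦ false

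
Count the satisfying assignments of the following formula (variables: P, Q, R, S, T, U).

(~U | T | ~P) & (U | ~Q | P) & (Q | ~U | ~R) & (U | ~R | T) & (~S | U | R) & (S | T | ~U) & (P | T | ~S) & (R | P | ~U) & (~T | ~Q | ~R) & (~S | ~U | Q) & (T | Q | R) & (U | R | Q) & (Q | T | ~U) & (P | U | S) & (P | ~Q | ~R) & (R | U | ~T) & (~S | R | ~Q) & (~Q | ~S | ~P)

There are 2^6 = 64 truth assignments over (P, Q, R, S, T, U).
Split on S. With S = 1, the clauses containing S are satisfied and ~S drops from the rest; 2 of the 2^5 = 32 assignments to the other variables satisfy what remains.
With S = 0, by the same count on the reduced clause set, 4 assignments work.
(One model: P=F, Q=F, R=T, S=T, T=T, U=F.)
Total: 2 + 4 = 6.

6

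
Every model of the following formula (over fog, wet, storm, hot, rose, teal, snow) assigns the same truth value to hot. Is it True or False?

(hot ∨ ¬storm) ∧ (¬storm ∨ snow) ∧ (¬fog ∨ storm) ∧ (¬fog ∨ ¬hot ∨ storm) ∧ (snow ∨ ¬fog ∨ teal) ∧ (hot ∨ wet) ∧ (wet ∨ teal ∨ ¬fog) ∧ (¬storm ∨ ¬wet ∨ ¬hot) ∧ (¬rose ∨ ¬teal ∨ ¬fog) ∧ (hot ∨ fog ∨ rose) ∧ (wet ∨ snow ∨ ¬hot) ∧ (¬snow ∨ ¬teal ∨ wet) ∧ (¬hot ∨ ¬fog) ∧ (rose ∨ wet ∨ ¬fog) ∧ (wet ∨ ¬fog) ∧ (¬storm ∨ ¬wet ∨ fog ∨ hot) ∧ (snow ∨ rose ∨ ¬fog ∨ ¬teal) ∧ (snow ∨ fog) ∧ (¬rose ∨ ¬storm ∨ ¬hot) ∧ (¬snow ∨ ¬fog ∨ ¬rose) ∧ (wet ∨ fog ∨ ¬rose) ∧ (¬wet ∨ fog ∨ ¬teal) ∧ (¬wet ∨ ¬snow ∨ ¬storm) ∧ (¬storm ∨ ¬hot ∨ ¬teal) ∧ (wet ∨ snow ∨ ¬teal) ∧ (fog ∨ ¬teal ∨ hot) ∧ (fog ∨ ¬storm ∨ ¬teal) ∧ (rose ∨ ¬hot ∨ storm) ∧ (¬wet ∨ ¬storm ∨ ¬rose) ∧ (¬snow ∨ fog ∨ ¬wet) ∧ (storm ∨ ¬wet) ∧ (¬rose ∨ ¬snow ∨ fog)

True

Suppose hot = False.
(¬storm) alone gives storm = False.
(¬fog) alone gives fog = False.
(wet) alone gives wet = True.
But (¬wet) is also a unit clause — contradiction.
So every satisfying assignment has hot = True.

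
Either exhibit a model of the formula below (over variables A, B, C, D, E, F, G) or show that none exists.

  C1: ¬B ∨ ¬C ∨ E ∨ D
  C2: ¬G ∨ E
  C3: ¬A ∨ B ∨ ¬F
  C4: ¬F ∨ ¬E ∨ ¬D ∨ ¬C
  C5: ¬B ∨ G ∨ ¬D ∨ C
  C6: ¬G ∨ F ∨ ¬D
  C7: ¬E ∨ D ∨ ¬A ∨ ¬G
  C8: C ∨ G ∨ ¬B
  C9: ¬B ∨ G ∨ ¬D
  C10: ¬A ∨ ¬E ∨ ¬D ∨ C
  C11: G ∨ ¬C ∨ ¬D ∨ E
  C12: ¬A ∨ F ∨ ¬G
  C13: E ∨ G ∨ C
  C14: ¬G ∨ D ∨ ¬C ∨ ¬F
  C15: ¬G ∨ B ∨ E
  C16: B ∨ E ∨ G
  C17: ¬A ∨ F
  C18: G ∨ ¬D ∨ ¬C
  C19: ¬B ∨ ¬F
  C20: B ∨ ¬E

Suppose G = True.
The clause (E) is unit, so E = True.
The clause (B) is unit, so B = True.
The clause (¬F) is unit, so F = False.
The clause (¬D) is unit, so D = False.
The clause (¬A) is unit, so A = False.
Every clause is now satisfied; C is unconstrained.

A=False; B=True; C=False; D=False; E=True; F=False; G=True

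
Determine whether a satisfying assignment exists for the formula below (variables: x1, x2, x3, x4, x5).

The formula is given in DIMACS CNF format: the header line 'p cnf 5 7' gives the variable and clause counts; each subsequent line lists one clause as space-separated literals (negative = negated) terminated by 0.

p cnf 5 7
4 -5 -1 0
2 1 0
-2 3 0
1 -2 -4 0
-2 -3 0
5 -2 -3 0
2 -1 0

Try x2 = True.
(x3) alone gives x3 = True.
That conflicts with the unit clause (¬x3).
That branch fails; take x2 = False instead.
(x1) alone gives x1 = True.
That conflicts with the unit clause (¬x1).
Both values of x2 lead to a conflict.
No assignment satisfies every clause.

No, unsatisfiable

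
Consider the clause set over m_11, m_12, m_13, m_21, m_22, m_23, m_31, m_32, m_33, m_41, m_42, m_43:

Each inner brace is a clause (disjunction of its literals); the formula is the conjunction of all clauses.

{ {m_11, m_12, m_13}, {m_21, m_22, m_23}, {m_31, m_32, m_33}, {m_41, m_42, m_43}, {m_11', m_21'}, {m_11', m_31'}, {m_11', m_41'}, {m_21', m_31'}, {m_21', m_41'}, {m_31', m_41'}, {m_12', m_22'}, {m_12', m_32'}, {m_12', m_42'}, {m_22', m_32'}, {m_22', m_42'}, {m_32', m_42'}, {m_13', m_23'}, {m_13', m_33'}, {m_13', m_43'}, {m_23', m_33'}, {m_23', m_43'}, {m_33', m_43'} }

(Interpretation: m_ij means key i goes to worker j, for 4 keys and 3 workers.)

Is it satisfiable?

No

Case m_11 = 0:
Case m_12 = 1:
(m_22') alone gives m_22 = 0.
(m_32') alone gives m_32 = 0.
(m_42') alone gives m_42 = 0.
Case m_21 = 1:
(m_31') alone gives m_31 = 0.
(m_33) alone gives m_33 = 1.
(m_41') alone gives m_41 = 0.
(m_43) alone gives m_43 = 1.
That conflicts with the unit clause (m_43').
Backtrack on m_21: now try m_21 = 0.
(m_23) alone gives m_23 = 1.
(m_13') alone gives m_13 = 0.
(m_33') alone gives m_33 = 0.
(m_31) alone gives m_31 = 1.
(m_41') alone gives m_41 = 0.
(m_43) alone gives m_43 = 1.
That conflicts with the unit clause (m_43').
Neither m_21 = 1 nor m_21 = 0 works.
Backtrack on m_12: now try m_12 = 0.
(m_13) alone gives m_13 = 1.
(m_23') alone gives m_23 = 0.
(m_33') alone gives m_33 = 0.
(m_43') alone gives m_43 = 0.
Case m_21 = 1:
(m_31') alone gives m_31 = 0.
(m_32) alone gives m_32 = 1.
(m_41') alone gives m_41 = 0.
(m_42) alone gives m_42 = 1.
That conflicts with the unit clause (m_42').
Backtrack on m_21: now try m_21 = 0.
(m_22) alone gives m_22 = 1.
(m_32') alone gives m_32 = 0.
(m_31) alone gives m_31 = 1.
(m_41') alone gives m_41 = 0.
(m_42) alone gives m_42 = 1.
That conflicts with the unit clause (m_42').
Neither m_21 = 1 nor m_21 = 0 works.
Neither m_12 = 1 nor m_12 = 0 works.
Backtrack on m_11: now try m_11 = 1.
(m_21') alone gives m_21 = 0.
(m_31') alone gives m_31 = 0.
(m_41') alone gives m_41 = 0.
Case m_22 = 1:
(m_12') alone gives m_12 = 0.
(m_32') alone gives m_32 = 0.
(m_33) alone gives m_33 = 1.
(m_42') alone gives m_42 = 0.
(m_43) alone gives m_43 = 1.
That conflicts with the unit clause (m_43').
Backtrack on m_22: now try m_22 = 0.
(m_23) alone gives m_23 = 1.
(m_13') alone gives m_13 = 0.
(m_33') alone gives m_33 = 0.
(m_32) alone gives m_32 = 1.
(m_12') alone gives m_12 = 0.
(m_42') alone gives m_42 = 0.
(m_43) alone gives m_43 = 1.
That conflicts with the unit clause (m_43').
Neither m_22 = 1 nor m_22 = 0 works.
Neither m_11 = 1 nor m_11 = 0 works.
No assignment satisfies every clause.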